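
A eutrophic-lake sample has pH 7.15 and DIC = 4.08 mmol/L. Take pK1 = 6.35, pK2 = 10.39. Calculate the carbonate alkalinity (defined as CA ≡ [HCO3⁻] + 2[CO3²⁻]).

CA = 3.52 mmol/L

CA = [HCO3⁻] + 2[CO3²⁻] = (α₁ + 2α₂)·DIC
At pH 7.15: [H⁺]/K1 = 10^-0.80 = 0.15849, K2/[H⁺] = 10^-3.24 = 0.00057544
α₁ = 1/(1 + 0.15849 + 0.00057544) = 1/1.1591 = 0.8628; α₂ = α₁·K2/[H⁺] = 0.0004965
α₁ + 2α₂ = 0.8638
CA = 0.8638 × 4.08 = 3.52 mmol/L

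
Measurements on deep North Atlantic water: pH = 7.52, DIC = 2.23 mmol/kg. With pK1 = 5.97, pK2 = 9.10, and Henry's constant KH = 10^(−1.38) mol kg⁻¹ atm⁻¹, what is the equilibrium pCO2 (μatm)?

α₀ = 1 / (1 + K1/[H⁺] + K1K2/[H⁺]²) = 1 / (1 + 10^+1.55 + 10^-0.03)
   = 1 / (1 + 35.481 + 0.93325) = 1/37.415 = 0.02673
[CO2*] = α₀ × DIC = 0.02673 × 2.23 = 0.05960 mmol/kg
pCO2 = [CO2*]/KH = 5.960×10^-5 / 4.169×10^-2 = 1430 μatm

pCO2 = 1430 μatm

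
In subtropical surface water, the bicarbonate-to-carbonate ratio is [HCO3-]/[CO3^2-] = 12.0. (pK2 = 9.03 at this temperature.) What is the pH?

pH = 7.95

From K2 = [H⁺][CO3^2-]/[HCO3-]:  pH = pK2 − log₁₀([HCO3-]/[CO3^2-])
log₁₀(12.0) = +1.079
pH = 9.03 − (+1.079) = 7.95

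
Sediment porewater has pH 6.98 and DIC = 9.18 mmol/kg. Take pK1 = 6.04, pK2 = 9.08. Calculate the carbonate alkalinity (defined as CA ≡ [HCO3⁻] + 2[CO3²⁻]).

CA = 8.31 mmol/kg

CA = [HCO3⁻] + 2[CO3²⁻] = (α₁ + 2α₂)·DIC
At pH 6.98: [H⁺]/K1 = 10^-0.94 = 0.11482, K2/[H⁺] = 10^-2.10 = 0.0079433
α₁ = 1/(1 + 0.11482 + 0.0079433) = 1/1.1228 = 0.8907; α₂ = α₁·K2/[H⁺] = 0.007075
α₁ + 2α₂ = 0.9048
CA = 0.9048 × 9.18 = 8.31 mmol/kg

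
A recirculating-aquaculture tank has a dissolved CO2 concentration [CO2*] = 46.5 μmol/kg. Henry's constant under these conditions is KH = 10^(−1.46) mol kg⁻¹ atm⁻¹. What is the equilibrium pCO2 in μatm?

KH = 10^(−1.46) = 3.467×10^-2 mol kg⁻¹ atm⁻¹
pCO2 = [CO2*]/KH = 46.5×10^-6 / 3.467×10^-2 = 1.34×10^-3 atm = 1340 μatm

pCO2 = 1340 μatm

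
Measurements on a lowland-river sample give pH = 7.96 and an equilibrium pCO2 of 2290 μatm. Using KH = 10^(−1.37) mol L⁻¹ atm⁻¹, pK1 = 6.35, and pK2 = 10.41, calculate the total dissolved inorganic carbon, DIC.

[CO2*] = KH · pCO2 = 10^(−1.37) × 2290×10^-6 = 9.769×10^-5 mol/L
α₀ = 1/(1 + K1/[H⁺] + K1K2/[H⁺]²) = 1/(1 + 10^+1.61 + 10^-0.84) = 0.02388
DIC = [CO2*]/α₀ = 9.769×10^-5 / 0.02388 = 4.09 mmol/L

DIC = 4.09 mmol/L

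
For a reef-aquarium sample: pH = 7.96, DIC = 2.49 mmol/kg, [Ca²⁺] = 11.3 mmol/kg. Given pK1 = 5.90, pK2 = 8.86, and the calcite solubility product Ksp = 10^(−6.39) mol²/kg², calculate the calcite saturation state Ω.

α₂ = 1 / (1 + [H⁺]/K2 + [H⁺]²/(K1K2)) = 1 / (1 + 10^+0.90 + 10^-1.16)
   = 1 / (1 + 7.9433 + 0.069183) = 1/9.0125 = 0.1110
[CO3²⁻] = α₂ × DIC = 0.1110 × 2.49 = 0.2763 mmol/kg
Ksp = 10^(−6.39) = 4.074×10^-7
Ω = [Ca²⁺][CO3²⁻]/Ksp = (11.3×10^-3)(2.763×10^-4) / 4.074×10^-7 = 7.66

Ω = 7.66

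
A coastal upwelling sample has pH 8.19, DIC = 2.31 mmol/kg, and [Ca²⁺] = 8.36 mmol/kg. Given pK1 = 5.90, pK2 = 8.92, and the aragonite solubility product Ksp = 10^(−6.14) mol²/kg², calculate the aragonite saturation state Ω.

Ω = 4.17

α₂ = 1 / (1 + [H⁺]/K2 + [H⁺]²/(K1K2)) = 1 / (1 + 10^+0.73 + 10^-1.56)
   = 1 / (1 + 5.3703 + 0.027542) = 1/6.3979 = 0.1563
[CO3²⁻] = α₂ × DIC = 0.1563 × 2.31 = 0.3611 mmol/kg
Ksp = 10^(−6.14) = 7.244×10^-7
Ω = [Ca²⁺][CO3²⁻]/Ksp = (8.36×10^-3)(3.611×10^-4) / 7.244×10^-7 = 4.17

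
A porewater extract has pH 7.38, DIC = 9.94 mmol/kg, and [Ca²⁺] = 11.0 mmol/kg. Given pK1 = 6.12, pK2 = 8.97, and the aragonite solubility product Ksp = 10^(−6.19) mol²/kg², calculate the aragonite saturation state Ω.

Ω = 4.03

α₂ = 1 / (1 + [H⁺]/K2 + [H⁺]²/(K1K2)) = 1 / (1 + 10^+1.59 + 10^+0.33)
   = 1 / (1 + 38.905 + 2.1380) = 1/42.042 = 0.02379
[CO3²⁻] = α₂ × DIC = 0.02379 × 9.94 = 0.2364 mmol/kg
Ksp = 10^(−6.19) = 6.457×10^-7
Ω = [Ca²⁺][CO3²⁻]/Ksp = (11.0×10^-3)(2.364×10^-4) / 6.457×10^-7 = 4.03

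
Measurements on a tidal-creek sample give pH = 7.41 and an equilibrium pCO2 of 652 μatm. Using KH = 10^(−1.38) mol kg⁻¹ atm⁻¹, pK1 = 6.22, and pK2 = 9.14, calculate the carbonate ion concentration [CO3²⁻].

[CO3²⁻] = 7.84 μmol/kg

[CO2*] = KH · pCO2 = 10^(−1.38) × 652×10^-6 = 2.718×10^-5 mol/kg
α₀ = 1/(1 + K1/[H⁺] + K1K2/[H⁺]²) = 1/(1 + 10^+1.19 + 10^-0.54) = 0.05961
DIC = [CO2*]/α₀ = 2.718×10^-5 / 0.05961 = 0.4560 mmol/kg
[CO3²⁻] = α₂·DIC; α₂ = 0.01719, so [CO3²⁻] = 0.01719 × 0.4560 = 0.00784 mmol/kg = 7.84 μmol/kg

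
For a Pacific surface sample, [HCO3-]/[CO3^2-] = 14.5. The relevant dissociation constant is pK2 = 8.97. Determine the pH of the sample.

pH = 7.81

From K2 = [H⁺][CO3^2-]/[HCO3-]:  pH = pK2 − log₁₀([HCO3-]/[CO3^2-])
log₁₀(14.5) = +1.161
pH = 8.97 − (+1.161) = 7.81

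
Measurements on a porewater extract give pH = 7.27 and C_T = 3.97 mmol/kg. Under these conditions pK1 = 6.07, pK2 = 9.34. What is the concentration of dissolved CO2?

α₀ = 1 / (1 + K1/[H⁺] + K1K2/[H⁺]²) = 1 / (1 + 10^+1.20 + 10^-0.87)
   = 1 / (1 + 15.849 + 0.13490) = 1/16.984 = 0.05888
[CO2*] = α₀ × DIC = 0.05888 × 3.97 = 0.234 mmol/kg

[CO2*] = 0.234 mmol/kg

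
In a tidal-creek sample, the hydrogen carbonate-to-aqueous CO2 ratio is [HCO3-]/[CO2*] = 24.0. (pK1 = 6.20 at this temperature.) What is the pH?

From K1 = [H⁺][HCO3-]/[CO2*]:  pH = pK1 + log₁₀([HCO3-]/[CO2*])
log₁₀(24.0) = +1.380
pH = 6.20 + (+1.380) = 7.58

pH = 7.58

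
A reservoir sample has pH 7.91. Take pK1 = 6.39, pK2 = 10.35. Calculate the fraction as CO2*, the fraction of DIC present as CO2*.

α₀ = 1 / (1 + K1/[H⁺] + K1K2/[H⁺]²) = 1 / (1 + 10^+1.52 + 10^-0.92)
   = 1 / (1 + 33.113 + 0.12023) = 1/34.233 = 0.02921

α₀ = 0.0292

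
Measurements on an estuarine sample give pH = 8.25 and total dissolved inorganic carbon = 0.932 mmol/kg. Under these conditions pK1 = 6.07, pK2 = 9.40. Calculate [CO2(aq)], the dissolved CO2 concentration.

[CO2*] = 5.72 μmol/kg

α₀ = 1 / (1 + K1/[H⁺] + K1K2/[H⁺]²) = 1 / (1 + 10^+2.18 + 10^+1.03)
   = 1 / (1 + 151.36 + 10.715) = 1/163.07 = 0.006132
[CO2*] = α₀ × DIC = 0.006132 × 0.932 = 0.00572 mmol/kg = 5.72 μmol/kg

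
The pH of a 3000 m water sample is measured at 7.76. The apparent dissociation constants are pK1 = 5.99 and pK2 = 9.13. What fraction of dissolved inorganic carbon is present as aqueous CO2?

α₀ = 1 / (1 + K1/[H⁺] + K1K2/[H⁺]²) = 1 / (1 + 10^+1.77 + 10^+0.40)
   = 1 / (1 + 58.884 + 2.5119) = 1/62.396 = 0.01603

α₀ = 0.0160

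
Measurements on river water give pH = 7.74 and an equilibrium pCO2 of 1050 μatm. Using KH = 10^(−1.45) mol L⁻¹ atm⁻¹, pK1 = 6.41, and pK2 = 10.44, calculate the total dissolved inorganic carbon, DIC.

[CO2*] = KH · pCO2 = 10^(−1.45) × 1050×10^-6 = 3.726×10^-5 mol/L
α₀ = 1/(1 + K1/[H⁺] + K1K2/[H⁺]²) = 1/(1 + 10^+1.33 + 10^-1.37) = 0.04460
DIC = [CO2*]/α₀ = 3.726×10^-5 / 0.04460 = 0.835 mmol/L

DIC = 0.835 mmol/L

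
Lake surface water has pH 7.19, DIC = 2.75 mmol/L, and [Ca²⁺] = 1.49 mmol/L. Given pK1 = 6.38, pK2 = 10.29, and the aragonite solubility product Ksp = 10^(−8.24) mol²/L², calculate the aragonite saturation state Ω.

α₂ = 1 / (1 + [H⁺]/K2 + [H⁺]²/(K1K2)) = 1 / (1 + 10^+3.10 + 10^+2.29)
   = 1 / (1 + 1258.9 + 194.98) = 1/1454.9 = 0.0006873
[CO3²⁻] = α₂ × DIC = 0.0006873 × 2.75 = 0.001890 mmol/L = 1.890 μmol/L
Ksp = 10^(−8.24) = 5.754×10^-9
Ω = [Ca²⁺][CO3²⁻]/Ksp = (1.49×10^-3)(1.890×10^-6) / 5.754×10^-9 = 0.489

Ω = 0.489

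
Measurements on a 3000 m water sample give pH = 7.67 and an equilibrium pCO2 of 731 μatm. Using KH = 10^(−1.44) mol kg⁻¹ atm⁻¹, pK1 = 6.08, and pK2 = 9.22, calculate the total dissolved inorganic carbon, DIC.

DIC = 1.09 mmol/kg

[CO2*] = KH · pCO2 = 10^(−1.44) × 731×10^-6 = 2.654×10^-5 mol/kg
α₀ = 1/(1 + K1/[H⁺] + K1K2/[H⁺]²) = 1/(1 + 10^+1.59 + 10^+0.04) = 0.02439
DIC = [CO2*]/α₀ = 2.654×10^-5 / 0.02439 = 1.09 mmol/kg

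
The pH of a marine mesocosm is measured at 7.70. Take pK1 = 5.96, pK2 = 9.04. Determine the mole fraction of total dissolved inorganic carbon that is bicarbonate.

α₁ = 0.940

α₁ = 1 / (1 + [H⁺]/K1 + K2/[H⁺]) = 1 / (1 + 10^-1.74 + 10^-1.34)
   = 1 / (1 + 0.018197 + 0.045709) = 1/1.0639 = 0.9399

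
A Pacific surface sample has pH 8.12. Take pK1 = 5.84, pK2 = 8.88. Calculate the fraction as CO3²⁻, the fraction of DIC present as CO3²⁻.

α₂ = 0.147

α₂ = 1 / (1 + [H⁺]/K2 + [H⁺]²/(K1K2)) = 1 / (1 + 10^+0.76 + 10^-1.52)
   = 1 / (1 + 5.7544 + 0.030200) = 1/6.7846 = 0.1474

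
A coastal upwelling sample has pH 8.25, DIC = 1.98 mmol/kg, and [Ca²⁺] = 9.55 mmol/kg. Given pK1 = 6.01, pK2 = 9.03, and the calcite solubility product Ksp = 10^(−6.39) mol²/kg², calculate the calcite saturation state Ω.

α₂ = 1 / (1 + [H⁺]/K2 + [H⁺]²/(K1K2)) = 1 / (1 + 10^+0.78 + 10^-1.46)
   = 1 / (1 + 6.0256 + 0.034674) = 1/7.0603 = 0.1416
[CO3²⁻] = α₂ × DIC = 0.1416 × 1.98 = 0.2804 mmol/kg
Ksp = 10^(−6.39) = 4.074×10^-7
Ω = [Ca²⁺][CO3²⁻]/Ksp = (9.55×10^-3)(2.804×10^-4) / 4.074×10^-7 = 6.57

Ω = 6.57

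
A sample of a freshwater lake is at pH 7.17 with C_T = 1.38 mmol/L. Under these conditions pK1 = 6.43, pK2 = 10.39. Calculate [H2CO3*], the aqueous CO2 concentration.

α₀ = 1 / (1 + K1/[H⁺] + K1K2/[H⁺]²) = 1 / (1 + 10^+0.74 + 10^-2.48)
   = 1 / (1 + 5.4954 + 0.0033113) = 1/6.4987 = 0.1539
[CO2*] = α₀ × DIC = 0.1539 × 1.38 = 0.212 mmol/L

[CO2*] = 0.212 mmol/L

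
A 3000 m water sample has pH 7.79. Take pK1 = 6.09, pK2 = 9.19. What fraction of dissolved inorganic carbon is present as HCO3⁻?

α₁ = 1 / (1 + [H⁺]/K1 + K2/[H⁺]) = 1 / (1 + 10^-1.70 + 10^-1.40)
   = 1 / (1 + 0.019953 + 0.039811) = 1/1.0598 = 0.9436

α₁ = 0.944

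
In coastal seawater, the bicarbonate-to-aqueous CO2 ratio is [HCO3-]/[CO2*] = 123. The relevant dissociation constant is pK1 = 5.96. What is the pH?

From K1 = [H⁺][HCO3-]/[CO2*]:  pH = pK1 + log₁₀([HCO3-]/[CO2*])
log₁₀(123) = +2.090
pH = 5.96 + (+2.090) = 8.05

pH = 8.05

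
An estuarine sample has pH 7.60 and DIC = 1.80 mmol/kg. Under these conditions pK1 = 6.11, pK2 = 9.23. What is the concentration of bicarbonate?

[HCO3⁻] = 1.70 mmol/kg

α₁ = 1 / (1 + [H⁺]/K1 + K2/[H⁺]) = 1 / (1 + 10^-1.49 + 10^-1.63)
   = 1 / (1 + 0.032359 + 0.023442) = 1/1.0558 = 0.9471
[HCO3⁻] = α₁ × DIC = 0.9471 × 1.80 = 1.70 mmol/kg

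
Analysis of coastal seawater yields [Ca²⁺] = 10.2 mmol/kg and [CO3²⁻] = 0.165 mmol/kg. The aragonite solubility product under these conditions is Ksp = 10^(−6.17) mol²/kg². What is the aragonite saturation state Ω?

Ω = 2.49

Ksp = 10^(−6.17) = 6.761×10^-7
Ω = [Ca²⁺][CO3²⁻]/Ksp = (10.2×10^-3)(0.165×10^-3) / 6.761×10^-7 = 2.49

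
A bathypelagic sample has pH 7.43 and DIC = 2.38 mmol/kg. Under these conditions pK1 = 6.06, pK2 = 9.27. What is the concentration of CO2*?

[CO2*] = 0.0960 mmol/kg

α₀ = 1 / (1 + K1/[H⁺] + K1K2/[H⁺]²) = 1 / (1 + 10^+1.37 + 10^-0.47)
   = 1 / (1 + 23.442 + 0.33884) = 1/24.781 = 0.04035
[CO2*] = α₀ × DIC = 0.04035 × 2.38 = 0.0960 mmol/kg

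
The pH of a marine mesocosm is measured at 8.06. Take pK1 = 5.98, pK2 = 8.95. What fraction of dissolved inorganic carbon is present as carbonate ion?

α₂ = 0.113

α₂ = 1 / (1 + [H⁺]/K2 + [H⁺]²/(K1K2)) = 1 / (1 + 10^+0.89 + 10^-1.19)
   = 1 / (1 + 7.7625 + 0.064565) = 1/8.8270 = 0.1133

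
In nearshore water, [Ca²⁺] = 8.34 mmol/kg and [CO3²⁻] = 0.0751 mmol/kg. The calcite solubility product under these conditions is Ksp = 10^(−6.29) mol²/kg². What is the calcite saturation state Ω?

Ω = 1.22

Ksp = 10^(−6.29) = 5.129×10^-7
Ω = [Ca²⁺][CO3²⁻]/Ksp = (8.34×10^-3)(0.0751×10^-3) / 5.129×10^-7 = 1.22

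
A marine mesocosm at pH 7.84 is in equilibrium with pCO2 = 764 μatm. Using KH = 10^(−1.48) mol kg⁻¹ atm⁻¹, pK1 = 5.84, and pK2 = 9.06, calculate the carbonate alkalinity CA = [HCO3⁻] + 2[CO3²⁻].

CA = 2.83 mmol/kg

[CO2*] = KH · pCO2 = 10^(−1.48) × 764×10^-6 = 2.530×10^-5 mol/kg
α₀ = 1/(1 + K1/[H⁺] + K1K2/[H⁺]²) = 1/(1 + 10^+2.00 + 10^+0.78) = 0.009344
DIC = [CO2*]/α₀ = 2.530×10^-5 / 0.009344 = 2.708 mmol/kg
CA = (α₁ + 2α₂)·DIC = (0.9344 + 2×0.05630) × 2.708 = 2.83 mmol/kg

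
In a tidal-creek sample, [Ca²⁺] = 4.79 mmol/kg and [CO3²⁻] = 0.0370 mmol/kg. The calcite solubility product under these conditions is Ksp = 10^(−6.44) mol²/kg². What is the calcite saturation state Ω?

Ksp = 10^(−6.44) = 3.631×10^-7
Ω = [Ca²⁺][CO3²⁻]/Ksp = (4.79×10^-3)(0.0370×10^-3) / 3.631×10^-7 = 0.488

Ω = 0.488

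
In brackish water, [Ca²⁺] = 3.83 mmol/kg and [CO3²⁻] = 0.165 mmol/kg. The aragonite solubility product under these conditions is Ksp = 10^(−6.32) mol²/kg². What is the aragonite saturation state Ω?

Ω = 1.32

Ksp = 10^(−6.32) = 4.786×10^-7
Ω = [Ca²⁺][CO3²⁻]/Ksp = (3.83×10^-3)(0.165×10^-3) / 4.786×10^-7 = 1.32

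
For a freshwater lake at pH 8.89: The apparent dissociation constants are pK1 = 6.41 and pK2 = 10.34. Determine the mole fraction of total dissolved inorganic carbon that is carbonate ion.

α₂ = 0.0342

α₂ = 1 / (1 + [H⁺]/K2 + [H⁺]²/(K1K2)) = 1 / (1 + 10^+1.45 + 10^-1.03)
   = 1 / (1 + 28.184 + 0.093325) = 1/29.277 = 0.03416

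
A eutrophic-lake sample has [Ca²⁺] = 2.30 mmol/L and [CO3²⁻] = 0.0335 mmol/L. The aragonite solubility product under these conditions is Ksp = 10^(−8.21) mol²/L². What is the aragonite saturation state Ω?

Ksp = 10^(−8.21) = 6.166×10^-9
Ω = [Ca²⁺][CO3²⁻]/Ksp = (2.30×10^-3)(0.0335×10^-3) / 6.166×10^-9 = 12.5

Ω = 12.5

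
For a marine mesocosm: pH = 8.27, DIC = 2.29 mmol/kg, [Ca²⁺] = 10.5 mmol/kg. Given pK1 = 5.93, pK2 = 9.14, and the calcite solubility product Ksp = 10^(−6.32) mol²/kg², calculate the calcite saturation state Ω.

Ω = 5.95

α₂ = 1 / (1 + [H⁺]/K2 + [H⁺]²/(K1K2)) = 1 / (1 + 10^+0.87 + 10^-1.47)
   = 1 / (1 + 7.4131 + 0.033884) = 1/8.4470 = 0.1184
[CO3²⁻] = α₂ × DIC = 0.1184 × 2.29 = 0.2711 mmol/kg
Ksp = 10^(−6.32) = 4.786×10^-7
Ω = [Ca²⁺][CO3²⁻]/Ksp = (10.5×10^-3)(2.711×10^-4) / 4.786×10^-7 = 5.95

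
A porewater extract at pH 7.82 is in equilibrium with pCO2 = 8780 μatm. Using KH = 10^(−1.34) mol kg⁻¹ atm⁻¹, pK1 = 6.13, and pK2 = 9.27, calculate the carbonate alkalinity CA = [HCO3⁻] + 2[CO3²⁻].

[CO2*] = KH · pCO2 = 10^(−1.34) × 8780×10^-6 = 4.013×10^-4 mol/kg
α₀ = 1/(1 + K1/[H⁺] + K1K2/[H⁺]²) = 1/(1 + 10^+1.69 + 10^+0.24) = 0.01934
DIC = [CO2*]/α₀ = 4.013×10^-4 / 0.01934 = 20.75 mmol/kg
CA = (α₁ + 2α₂)·DIC = (0.9471 + 2×0.03360) × 20.75 = 21.1 mmol/kg

CA = 21.1 mmol/kg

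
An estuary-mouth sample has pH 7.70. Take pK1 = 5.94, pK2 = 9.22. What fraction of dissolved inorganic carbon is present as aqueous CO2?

α₀ = 1 / (1 + K1/[H⁺] + K1K2/[H⁺]²) = 1 / (1 + 10^+1.76 + 10^+0.24)
   = 1 / (1 + 57.544 + 1.7378) = 1/60.282 = 0.01659

α₀ = 0.0166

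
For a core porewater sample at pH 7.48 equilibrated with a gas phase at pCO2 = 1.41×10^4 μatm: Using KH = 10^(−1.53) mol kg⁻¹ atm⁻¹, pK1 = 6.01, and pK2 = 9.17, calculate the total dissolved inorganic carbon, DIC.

DIC = 12.9 mmol/kg

[CO2*] = KH · pCO2 = 10^(−1.53) × 1.41×10^4×10^-6 = 4.161×10^-4 mol/kg
α₀ = 1/(1 + K1/[H⁺] + K1K2/[H⁺]²) = 1/(1 + 10^+1.47 + 10^-0.22) = 0.03214
DIC = [CO2*]/α₀ = 4.161×10^-4 / 0.03214 = 12.9 mmol/kg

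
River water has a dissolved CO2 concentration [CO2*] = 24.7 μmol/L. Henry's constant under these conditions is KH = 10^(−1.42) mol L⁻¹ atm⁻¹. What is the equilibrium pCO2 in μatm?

pCO2 = 650 μatm

KH = 10^(−1.42) = 3.802×10^-2 mol L⁻¹ atm⁻¹
pCO2 = [CO2*]/KH = 24.7×10^-6 / 3.802×10^-2 = 6.50×10^-4 atm = 650 μatm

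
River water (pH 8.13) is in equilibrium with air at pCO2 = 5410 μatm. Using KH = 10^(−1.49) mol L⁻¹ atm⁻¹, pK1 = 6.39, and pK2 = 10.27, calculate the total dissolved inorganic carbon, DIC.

DIC = 9.87 mmol/L

[CO2*] = KH · pCO2 = 10^(−1.49) × 5410×10^-6 = 1.751×10^-4 mol/L
α₀ = 1/(1 + K1/[H⁺] + K1K2/[H⁺]²) = 1/(1 + 10^+1.74 + 10^-0.40) = 0.01775
DIC = [CO2*]/α₀ = 1.751×10^-4 / 0.01775 = 9.87 mmol/L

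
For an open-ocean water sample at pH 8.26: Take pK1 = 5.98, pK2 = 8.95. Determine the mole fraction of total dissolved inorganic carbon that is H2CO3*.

α₀ = 1 / (1 + K1/[H⁺] + K1K2/[H⁺]²) = 1 / (1 + 10^+2.28 + 10^+1.59)
   = 1 / (1 + 190.55 + 38.905) = 1/230.45 = 0.004339

α₀ = 0.00434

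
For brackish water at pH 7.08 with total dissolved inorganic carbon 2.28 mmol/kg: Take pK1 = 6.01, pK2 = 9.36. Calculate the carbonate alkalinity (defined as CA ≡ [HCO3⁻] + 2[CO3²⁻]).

CA = [HCO3⁻] + 2[CO3²⁻] = (α₁ + 2α₂)·DIC
At pH 7.08: [H⁺]/K1 = 10^-1.07 = 0.085114, K2/[H⁺] = 10^-2.28 = 0.0052481
α₁ = 1/(1 + 0.085114 + 0.0052481) = 1/1.0904 = 0.9171; α₂ = α₁·K2/[H⁺] = 0.004813
α₁ + 2α₂ = 0.9268
CA = 0.9268 × 2.28 = 2.11 mmol/kg

CA = 2.11 mmol/kg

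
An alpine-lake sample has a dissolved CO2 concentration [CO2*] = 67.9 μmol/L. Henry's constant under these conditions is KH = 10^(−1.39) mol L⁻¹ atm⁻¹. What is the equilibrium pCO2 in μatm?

KH = 10^(−1.39) = 4.074×10^-2 mol L⁻¹ atm⁻¹
pCO2 = [CO2*]/KH = 67.9×10^-6 / 4.074×10^-2 = 1.67×10^-3 atm = 1670 μatm

pCO2 = 1670 μatm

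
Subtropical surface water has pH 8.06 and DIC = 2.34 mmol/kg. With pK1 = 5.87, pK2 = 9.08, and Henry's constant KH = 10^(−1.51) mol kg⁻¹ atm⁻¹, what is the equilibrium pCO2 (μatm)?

α₀ = 1 / (1 + K1/[H⁺] + K1K2/[H⁺]²) = 1 / (1 + 10^+2.19 + 10^+1.17)
   = 1 / (1 + 154.88 + 14.791) = 1/170.67 = 0.005859
[CO2*] = α₀ × DIC = 0.005859 × 2.34 = 0.01371 mmol/kg = 13.71 μmol/kg
pCO2 = [CO2*]/KH = 1.371×10^-5 / 3.090×10^-2 = 444 μatm

pCO2 = 444 μatm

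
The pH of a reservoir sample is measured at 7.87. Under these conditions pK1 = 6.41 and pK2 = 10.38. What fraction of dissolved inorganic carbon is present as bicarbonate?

α₁ = 0.964

α₁ = 1 / (1 + [H⁺]/K1 + K2/[H⁺]) = 1 / (1 + 10^-1.46 + 10^-2.51)
   = 1 / (1 + 0.034674 + 0.0030903) = 1/1.0378 = 0.9636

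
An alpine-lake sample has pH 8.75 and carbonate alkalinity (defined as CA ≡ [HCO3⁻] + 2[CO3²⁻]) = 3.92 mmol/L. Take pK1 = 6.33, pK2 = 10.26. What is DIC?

CA = [HCO3⁻] + 2[CO3²⁻] = (α₁ + 2α₂)·DIC
At pH 8.75: [H⁺]/K1 = 10^-2.42 = 0.0038019, K2/[H⁺] = 10^-1.51 = 0.030903
α₁ = 1/(1 + 0.0038019 + 0.030903) = 1/1.0347 = 0.9665; α₂ = α₁·K2/[H⁺] = 0.02987
α₁ + 2α₂ = 1.0262
DIC = CA / (α₁ + 2α₂) = 3.92 / 1.0262 = 3.82 mmol/L

DIC = 3.82 mmol/L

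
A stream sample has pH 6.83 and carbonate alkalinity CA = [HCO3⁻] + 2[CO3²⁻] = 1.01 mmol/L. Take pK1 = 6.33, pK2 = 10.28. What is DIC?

CA = [HCO3⁻] + 2[CO3²⁻] = (α₁ + 2α₂)·DIC
At pH 6.83: [H⁺]/K1 = 10^-0.50 = 0.31623, K2/[H⁺] = 10^-3.45 = 0.00035481
α₁ = 1/(1 + 0.31623 + 0.00035481) = 1/1.3166 = 0.7595; α₂ = α₁·K2/[H⁺] = 0.0002695
α₁ + 2α₂ = 0.7601
DIC = CA / (α₁ + 2α₂) = 1.01 / 0.7601 = 1.33 mmol/L

DIC = 1.33 mmol/L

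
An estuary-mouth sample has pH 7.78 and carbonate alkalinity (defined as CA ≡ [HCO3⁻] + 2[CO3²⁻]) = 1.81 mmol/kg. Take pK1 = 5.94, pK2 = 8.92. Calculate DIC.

CA = [HCO3⁻] + 2[CO3²⁻] = (α₁ + 2α₂)·DIC
At pH 7.78: [H⁺]/K1 = 10^-1.84 = 0.014454, K2/[H⁺] = 10^-1.14 = 0.072444
α₁ = 1/(1 + 0.014454 + 0.072444) = 1/1.0869 = 0.9200; α₂ = α₁·K2/[H⁺] = 0.06665
α₁ + 2α₂ = 1.0534
DIC = CA / (α₁ + 2α₂) = 1.81 / 1.0534 = 1.72 mmol/kg

DIC = 1.72 mmol/kg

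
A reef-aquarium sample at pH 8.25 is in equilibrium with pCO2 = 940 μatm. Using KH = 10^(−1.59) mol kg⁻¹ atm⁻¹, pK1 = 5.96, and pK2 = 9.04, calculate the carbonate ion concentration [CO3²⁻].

[CO3²⁻] = 0.764 mmol/kg

[CO2*] = KH · pCO2 = 10^(−1.59) × 940×10^-6 = 2.416×10^-5 mol/kg
α₀ = 1/(1 + K1/[H⁺] + K1K2/[H⁺]²) = 1/(1 + 10^+2.29 + 10^+1.50) = 0.004394
DIC = [CO2*]/α₀ = 2.416×10^-5 / 0.004394 = 5.499 mmol/kg
[CO3²⁻] = α₂·DIC; α₂ = 0.1389, so [CO3²⁻] = 0.1389 × 5.499 = 0.764 mmol/kg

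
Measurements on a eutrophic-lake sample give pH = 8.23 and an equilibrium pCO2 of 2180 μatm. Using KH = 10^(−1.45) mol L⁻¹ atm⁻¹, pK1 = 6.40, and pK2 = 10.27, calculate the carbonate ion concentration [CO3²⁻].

[CO2*] = KH · pCO2 = 10^(−1.45) × 2180×10^-6 = 7.735×10^-5 mol/L
α₀ = 1/(1 + K1/[H⁺] + K1K2/[H⁺]²) = 1/(1 + 10^+1.83 + 10^-0.21) = 0.01445
DIC = [CO2*]/α₀ = 7.735×10^-5 / 0.01445 = 5.354 mmol/L
[CO3²⁻] = α₂·DIC; α₂ = 0.008907, so [CO3²⁻] = 0.008907 × 5.354 = 0.0477 mmol/L

[CO3²⁻] = 0.0477 mmol/L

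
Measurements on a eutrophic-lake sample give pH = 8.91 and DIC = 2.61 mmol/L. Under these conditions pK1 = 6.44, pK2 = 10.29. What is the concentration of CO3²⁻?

α₂ = 1 / (1 + [H⁺]/K2 + [H⁺]²/(K1K2)) = 1 / (1 + 10^+1.38 + 10^-1.09)
   = 1 / (1 + 23.988 + 0.081283) = 1/25.070 = 0.03989
[CO3²⁻] = α₂ × DIC = 0.03989 × 2.61 = 0.104 mmol/L

[CO3²⁻] = 0.104 mmol/L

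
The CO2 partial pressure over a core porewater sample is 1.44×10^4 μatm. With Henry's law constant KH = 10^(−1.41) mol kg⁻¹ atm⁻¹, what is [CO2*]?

KH = 10^(−1.41) = 3.890×10^-2 mol kg⁻¹ atm⁻¹
[CO2*] = KH · pCO2 = 3.890×10^-2 × 1.44×10^4×10^-6 atm = 5.60×10^-4 mol/kg

[CO2*] = 560 μmol/kg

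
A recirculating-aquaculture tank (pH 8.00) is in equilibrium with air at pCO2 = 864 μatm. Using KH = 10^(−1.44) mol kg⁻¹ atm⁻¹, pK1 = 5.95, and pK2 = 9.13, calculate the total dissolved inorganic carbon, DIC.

[CO2*] = KH · pCO2 = 10^(−1.44) × 864×10^-6 = 3.137×10^-5 mol/kg
α₀ = 1/(1 + K1/[H⁺] + K1K2/[H⁺]²) = 1/(1 + 10^+2.05 + 10^+0.92) = 0.008229
DIC = [CO2*]/α₀ = 3.137×10^-5 / 0.008229 = 3.81 mmol/kg

DIC = 3.81 mmol/kg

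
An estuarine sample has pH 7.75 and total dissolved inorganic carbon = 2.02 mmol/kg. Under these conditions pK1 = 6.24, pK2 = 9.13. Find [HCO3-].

α₁ = 1 / (1 + [H⁺]/K1 + K2/[H⁺]) = 1 / (1 + 10^-1.51 + 10^-1.38)
   = 1 / (1 + 0.030903 + 0.041687) = 1/1.0726 = 0.9323
[HCO3⁻] = α₁ × DIC = 0.9323 × 2.02 = 1.88 mmol/kg

[HCO3⁻] = 1.88 mmol/kg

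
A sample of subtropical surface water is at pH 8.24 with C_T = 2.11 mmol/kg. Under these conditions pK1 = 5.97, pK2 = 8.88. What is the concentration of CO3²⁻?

[CO3²⁻] = 0.392 mmol/kg

α₂ = 1 / (1 + [H⁺]/K2 + [H⁺]²/(K1K2)) = 1 / (1 + 10^+0.64 + 10^-1.63)
   = 1 / (1 + 4.3652 + 0.023442) = 1/5.3886 = 0.1856
[CO3²⁻] = α₂ × DIC = 0.1856 × 2.11 = 0.392 mmol/kg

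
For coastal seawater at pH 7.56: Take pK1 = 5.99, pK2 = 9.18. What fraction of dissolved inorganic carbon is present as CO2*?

α₀ = 0.0256

α₀ = 1 / (1 + K1/[H⁺] + K1K2/[H⁺]²) = 1 / (1 + 10^+1.57 + 10^-0.05)
   = 1 / (1 + 37.154 + 0.89125) = 1/39.045 = 0.02561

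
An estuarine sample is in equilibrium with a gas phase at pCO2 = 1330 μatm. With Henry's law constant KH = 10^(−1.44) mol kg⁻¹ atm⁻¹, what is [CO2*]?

[CO2*] = 48.3 μmol/kg

KH = 10^(−1.44) = 3.631×10^-2 mol kg⁻¹ atm⁻¹
[CO2*] = KH · pCO2 = 3.631×10^-2 × 1330×10^-6 atm = 4.83×10^-5 mol/kg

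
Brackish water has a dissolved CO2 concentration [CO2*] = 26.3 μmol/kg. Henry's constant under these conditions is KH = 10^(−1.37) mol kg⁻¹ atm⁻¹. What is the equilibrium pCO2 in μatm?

KH = 10^(−1.37) = 4.266×10^-2 mol kg⁻¹ atm⁻¹
pCO2 = [CO2*]/KH = 26.3×10^-6 / 4.266×10^-2 = 6.17×10^-4 atm = 617 μatm

pCO2 = 617 μatm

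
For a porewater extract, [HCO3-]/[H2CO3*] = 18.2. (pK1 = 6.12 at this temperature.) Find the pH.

From K1 = [H⁺][HCO3-]/[H2CO3*]:  pH = pK1 + log₁₀([HCO3-]/[H2CO3*])
log₁₀(18.2) = +1.260
pH = 6.12 + (+1.260) = 7.38

pH = 7.38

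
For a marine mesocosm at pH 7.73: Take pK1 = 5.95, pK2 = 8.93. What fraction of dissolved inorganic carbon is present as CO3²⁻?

α₂ = 1 / (1 + [H⁺]/K2 + [H⁺]²/(K1K2)) = 1 / (1 + 10^+1.20 + 10^-0.58)
   = 1 / (1 + 15.849 + 0.26303) = 1/17.112 = 0.05844

α₂ = 0.0584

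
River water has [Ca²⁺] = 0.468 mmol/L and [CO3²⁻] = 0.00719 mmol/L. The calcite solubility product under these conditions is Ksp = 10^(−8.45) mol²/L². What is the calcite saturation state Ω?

Ω = 0.948

Ksp = 10^(−8.45) = 3.548×10^-9
Ω = [Ca²⁺][CO3²⁻]/Ksp = (0.468×10^-3)(0.00719×10^-3) / 3.548×10^-9 = 0.948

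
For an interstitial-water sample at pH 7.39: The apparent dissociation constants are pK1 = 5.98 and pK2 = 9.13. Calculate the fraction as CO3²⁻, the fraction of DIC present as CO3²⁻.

α₂ = 0.0172

α₂ = 1 / (1 + [H⁺]/K2 + [H⁺]²/(K1K2)) = 1 / (1 + 10^+1.74 + 10^+0.33)
   = 1 / (1 + 54.954 + 2.1380) = 1/58.092 = 0.01721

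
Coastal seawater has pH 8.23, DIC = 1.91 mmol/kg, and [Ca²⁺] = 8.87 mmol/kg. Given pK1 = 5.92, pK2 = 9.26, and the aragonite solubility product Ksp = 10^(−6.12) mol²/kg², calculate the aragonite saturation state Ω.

α₂ = 1 / (1 + [H⁺]/K2 + [H⁺]²/(K1K2)) = 1 / (1 + 10^+1.03 + 10^-1.28)
   = 1 / (1 + 10.715 + 0.052481) = 1/11.768 = 0.08498
[CO3²⁻] = α₂ × DIC = 0.08498 × 1.91 = 0.1623 mmol/kg
Ksp = 10^(−6.12) = 7.586×10^-7
Ω = [Ca²⁺][CO3²⁻]/Ksp = (8.87×10^-3)(1.623×10^-4) / 7.586×10^-7 = 1.90

Ω = 1.90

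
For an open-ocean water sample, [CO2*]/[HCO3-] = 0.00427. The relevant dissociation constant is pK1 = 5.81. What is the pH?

From K1 = [H⁺][HCO3-]/[CO2*]:  pH = pK1 − log₁₀([CO2*]/[HCO3-])
log₁₀(0.00427) = -2.370
pH = 5.81 − (-2.370) = 8.18

pH = 8.18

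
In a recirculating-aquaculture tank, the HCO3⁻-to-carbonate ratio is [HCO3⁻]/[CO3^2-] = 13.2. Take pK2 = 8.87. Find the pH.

From K2 = [H⁺][CO3^2-]/[HCO3⁻]:  pH = pK2 − log₁₀([HCO3⁻]/[CO3^2-])
log₁₀(13.2) = +1.121
pH = 8.87 − (+1.121) = 7.75

pH = 7.75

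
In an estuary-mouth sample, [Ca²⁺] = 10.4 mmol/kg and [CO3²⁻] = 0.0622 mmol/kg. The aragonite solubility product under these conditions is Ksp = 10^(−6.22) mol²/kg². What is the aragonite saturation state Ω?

Ksp = 10^(−6.22) = 6.026×10^-7
Ω = [Ca²⁺][CO3²⁻]/Ksp = (10.4×10^-3)(0.0622×10^-3) / 6.026×10^-7 = 1.07

Ω = 1.07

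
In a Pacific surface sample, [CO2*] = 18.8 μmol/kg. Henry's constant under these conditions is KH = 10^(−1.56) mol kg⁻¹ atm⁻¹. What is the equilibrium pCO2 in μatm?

KH = 10^(−1.56) = 2.754×10^-2 mol kg⁻¹ atm⁻¹
pCO2 = [CO2*]/KH = 18.8×10^-6 / 2.754×10^-2 = 6.83×10^-4 atm = 683 μatm

pCO2 = 683 μatm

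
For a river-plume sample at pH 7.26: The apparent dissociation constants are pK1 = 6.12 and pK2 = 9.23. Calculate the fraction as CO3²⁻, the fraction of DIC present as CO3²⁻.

α₂ = 0.00989

α₂ = 1 / (1 + [H⁺]/K2 + [H⁺]²/(K1K2)) = 1 / (1 + 10^+1.97 + 10^+0.83)
   = 1 / (1 + 93.325 + 6.7608) = 1/101.09 = 0.009893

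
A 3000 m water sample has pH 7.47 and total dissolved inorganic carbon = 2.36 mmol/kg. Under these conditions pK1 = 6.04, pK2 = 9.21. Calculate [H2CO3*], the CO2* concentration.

[CO2*] = 0.0831 mmol/kg

α₀ = 1 / (1 + K1/[H⁺] + K1K2/[H⁺]²) = 1 / (1 + 10^+1.43 + 10^-0.31)
   = 1 / (1 + 26.915 + 0.48978) = 1/28.405 = 0.03520
[CO2*] = α₀ × DIC = 0.03520 × 2.36 = 0.0831 mmol/kg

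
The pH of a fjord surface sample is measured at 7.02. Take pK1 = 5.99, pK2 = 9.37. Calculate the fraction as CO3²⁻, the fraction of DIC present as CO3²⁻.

α₂ = 0.00407

α₂ = 1 / (1 + [H⁺]/K2 + [H⁺]²/(K1K2)) = 1 / (1 + 10^+2.35 + 10^+1.32)
   = 1 / (1 + 223.87 + 20.893) = 1/245.77 = 0.004069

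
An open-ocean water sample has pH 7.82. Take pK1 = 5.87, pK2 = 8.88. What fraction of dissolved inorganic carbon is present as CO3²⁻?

α₂ = 1 / (1 + [H⁺]/K2 + [H⁺]²/(K1K2)) = 1 / (1 + 10^+1.06 + 10^-0.89)
   = 1 / (1 + 11.482 + 0.12882) = 1/12.610 = 0.07930

α₂ = 0.0793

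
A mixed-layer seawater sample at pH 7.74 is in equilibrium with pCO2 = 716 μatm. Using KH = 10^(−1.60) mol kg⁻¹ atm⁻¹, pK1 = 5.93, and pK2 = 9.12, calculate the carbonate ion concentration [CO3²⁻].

[CO2*] = KH · pCO2 = 10^(−1.60) × 716×10^-6 = 1.799×10^-5 mol/kg
α₀ = 1/(1 + K1/[H⁺] + K1K2/[H⁺]²) = 1/(1 + 10^+1.81 + 10^+0.43) = 0.01465
DIC = [CO2*]/α₀ = 1.799×10^-5 / 0.01465 = 1.228 mmol/kg
[CO3²⁻] = α₂·DIC; α₂ = 0.03943, so [CO3²⁻] = 0.03943 × 1.228 = 0.0484 mmol/kg

[CO3²⁻] = 0.0484 mmol/kg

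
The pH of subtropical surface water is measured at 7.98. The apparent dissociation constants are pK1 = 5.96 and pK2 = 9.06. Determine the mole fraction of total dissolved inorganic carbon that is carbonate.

α₂ = 1 / (1 + [H⁺]/K2 + [H⁺]²/(K1K2)) = 1 / (1 + 10^+1.08 + 10^-0.94)
   = 1 / (1 + 12.023 + 0.11482) = 1/13.137 = 0.07612

α₂ = 0.0761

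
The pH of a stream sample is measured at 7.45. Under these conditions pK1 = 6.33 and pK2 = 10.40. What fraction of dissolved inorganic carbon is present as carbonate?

α₂ = 0.00104

α₂ = 1 / (1 + [H⁺]/K2 + [H⁺]²/(K1K2)) = 1 / (1 + 10^+2.95 + 10^+1.83)
   = 1 / (1 + 891.25 + 67.608) = 1/959.86 = 0.001042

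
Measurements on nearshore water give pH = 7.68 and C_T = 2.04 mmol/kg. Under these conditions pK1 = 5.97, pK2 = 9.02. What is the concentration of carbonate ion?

α₂ = 1 / (1 + [H⁺]/K2 + [H⁺]²/(K1K2)) = 1 / (1 + 10^+1.34 + 10^-0.37)
   = 1 / (1 + 21.878 + 0.42658) = 1/23.304 = 0.04291
[CO3²⁻] = α₂ × DIC = 0.04291 × 2.04 = 0.0875 mmol/kg

[CO3²⁻] = 0.0875 mmol/kg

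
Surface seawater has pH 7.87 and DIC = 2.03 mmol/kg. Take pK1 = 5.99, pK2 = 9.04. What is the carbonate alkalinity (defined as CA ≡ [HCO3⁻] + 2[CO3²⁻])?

CA = [HCO3⁻] + 2[CO3²⁻] = (α₁ + 2α₂)·DIC
At pH 7.87: [H⁺]/K1 = 10^-1.88 = 0.013183, K2/[H⁺] = 10^-1.17 = 0.067608
α₁ = 1/(1 + 0.013183 + 0.067608) = 1/1.0808 = 0.9252; α₂ = α₁·K2/[H⁺] = 0.06255
α₁ + 2α₂ = 1.0504
CA = 1.0504 × 2.03 = 2.13 mmol/kg

CA = 2.13 mmol/kg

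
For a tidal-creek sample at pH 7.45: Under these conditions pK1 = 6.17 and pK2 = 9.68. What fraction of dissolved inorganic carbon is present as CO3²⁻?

α₂ = 1 / (1 + [H⁺]/K2 + [H⁺]²/(K1K2)) = 1 / (1 + 10^+2.23 + 10^+0.95)
   = 1 / (1 + 169.82 + 8.9125) = 1/179.74 = 0.005564

α₂ = 0.00556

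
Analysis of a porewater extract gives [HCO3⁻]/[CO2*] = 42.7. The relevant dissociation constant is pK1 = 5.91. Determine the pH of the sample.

From K1 = [H⁺][HCO3⁻]/[CO2*]:  pH = pK1 + log₁₀([HCO3⁻]/[CO2*])
log₁₀(42.7) = +1.630
pH = 5.91 + (+1.630) = 7.54

pH = 7.54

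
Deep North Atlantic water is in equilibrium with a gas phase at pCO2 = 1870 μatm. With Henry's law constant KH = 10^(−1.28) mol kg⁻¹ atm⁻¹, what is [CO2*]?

[CO2*] = 98.1 μmol/kg

KH = 10^(−1.28) = 5.248×10^-2 mol kg⁻¹ atm⁻¹
[CO2*] = KH · pCO2 = 5.248×10^-2 × 1870×10^-6 atm = 9.81×10^-5 mol/kg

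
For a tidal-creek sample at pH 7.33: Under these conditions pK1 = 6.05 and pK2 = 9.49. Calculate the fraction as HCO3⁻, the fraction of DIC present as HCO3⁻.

α₁ = 1 / (1 + [H⁺]/K1 + K2/[H⁺]) = 1 / (1 + 10^-1.28 + 10^-2.16)
   = 1 / (1 + 0.052481 + 0.0069183) = 1/1.0594 = 0.9439

α₁ = 0.944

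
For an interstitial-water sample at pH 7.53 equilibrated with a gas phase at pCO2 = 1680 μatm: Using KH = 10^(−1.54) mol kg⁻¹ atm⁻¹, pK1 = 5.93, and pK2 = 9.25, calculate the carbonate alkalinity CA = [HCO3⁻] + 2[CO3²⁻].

CA = 2.00 mmol/kg

[CO2*] = KH · pCO2 = 10^(−1.54) × 1680×10^-6 = 4.845×10^-5 mol/kg
α₀ = 1/(1 + K1/[H⁺] + K1K2/[H⁺]²) = 1/(1 + 10^+1.60 + 10^-0.12) = 0.02406
DIC = [CO2*]/α₀ = 4.845×10^-5 / 0.02406 = 2.014 mmol/kg
CA = (α₁ + 2α₂)·DIC = (0.9577 + 2×0.01825) × 2.014 = 2.00 mmol/kg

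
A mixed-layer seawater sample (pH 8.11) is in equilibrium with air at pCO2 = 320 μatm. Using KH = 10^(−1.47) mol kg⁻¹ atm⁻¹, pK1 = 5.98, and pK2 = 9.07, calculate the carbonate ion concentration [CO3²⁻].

[CO2*] = KH · pCO2 = 10^(−1.47) × 320×10^-6 = 1.084×10^-5 mol/kg
α₀ = 1/(1 + K1/[H⁺] + K1K2/[H⁺]²) = 1/(1 + 10^+2.13 + 10^+1.17) = 0.006636
DIC = [CO2*]/α₀ = 1.084×10^-5 / 0.006636 = 1.634 mmol/kg
[CO3²⁻] = α₂·DIC; α₂ = 0.09816, so [CO3²⁻] = 0.09816 × 1.634 = 0.160 mmol/kg

[CO3²⁻] = 0.160 mmol/kg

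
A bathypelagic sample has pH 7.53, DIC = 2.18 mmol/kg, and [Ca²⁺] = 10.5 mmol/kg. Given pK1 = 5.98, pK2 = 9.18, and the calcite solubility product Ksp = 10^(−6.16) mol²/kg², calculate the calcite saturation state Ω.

α₂ = 1 / (1 + [H⁺]/K2 + [H⁺]²/(K1K2)) = 1 / (1 + 10^+1.65 + 10^+0.10)
   = 1 / (1 + 44.668 + 1.2589) = 1/46.927 = 0.02131
[CO3²⁻] = α₂ × DIC = 0.02131 × 2.18 = 0.04645 mmol/kg
Ksp = 10^(−6.16) = 6.918×10^-7
Ω = [Ca²⁺][CO3²⁻]/Ksp = (10.5×10^-3)(4.645×10^-5) / 6.918×10^-7 = 0.705

Ω = 0.705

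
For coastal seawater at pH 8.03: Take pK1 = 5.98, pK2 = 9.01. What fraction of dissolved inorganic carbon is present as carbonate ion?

α₂ = 0.0940

α₂ = 1 / (1 + [H⁺]/K2 + [H⁺]²/(K1K2)) = 1 / (1 + 10^+0.98 + 10^-1.07)
   = 1 / (1 + 9.5499 + 0.085114) = 1/10.635 = 0.09403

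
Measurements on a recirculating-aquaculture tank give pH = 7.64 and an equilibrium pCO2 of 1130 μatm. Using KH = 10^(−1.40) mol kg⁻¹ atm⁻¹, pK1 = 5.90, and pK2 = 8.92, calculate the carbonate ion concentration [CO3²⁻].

[CO3²⁻] = 0.130 mmol/kg

[CO2*] = KH · pCO2 = 10^(−1.40) × 1130×10^-6 = 4.499×10^-5 mol/kg
α₀ = 1/(1 + K1/[H⁺] + K1K2/[H⁺]²) = 1/(1 + 10^+1.74 + 10^+0.46) = 0.01700
DIC = [CO2*]/α₀ = 4.499×10^-5 / 0.01700 = 2.647 mmol/kg
[CO3²⁻] = α₂·DIC; α₂ = 0.04902, so [CO3²⁻] = 0.04902 × 2.647 = 0.130 mmol/kg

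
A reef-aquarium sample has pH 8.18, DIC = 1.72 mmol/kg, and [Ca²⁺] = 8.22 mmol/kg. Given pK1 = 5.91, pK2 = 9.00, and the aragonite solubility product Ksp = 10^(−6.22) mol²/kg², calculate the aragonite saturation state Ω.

α₂ = 1 / (1 + [H⁺]/K2 + [H⁺]²/(K1K2)) = 1 / (1 + 10^+0.82 + 10^-1.45)
   = 1 / (1 + 6.6069 + 0.035481) = 1/7.6424 = 0.1308
[CO3²⁻] = α₂ × DIC = 0.1308 × 1.72 = 0.2251 mmol/kg
Ksp = 10^(−6.22) = 6.026×10^-7
Ω = [Ca²⁺][CO3²⁻]/Ksp = (8.22×10^-3)(2.251×10^-4) / 6.026×10^-7 = 3.07

Ω = 3.07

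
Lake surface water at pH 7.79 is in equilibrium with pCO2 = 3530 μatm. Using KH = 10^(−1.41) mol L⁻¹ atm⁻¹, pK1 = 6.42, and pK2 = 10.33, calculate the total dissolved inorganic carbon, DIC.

DIC = 3.37 mmol/L

[CO2*] = KH · pCO2 = 10^(−1.41) × 3530×10^-6 = 1.373×10^-4 mol/L
α₀ = 1/(1 + K1/[H⁺] + K1K2/[H⁺]²) = 1/(1 + 10^+1.37 + 10^-1.17) = 0.04080
DIC = [CO2*]/α₀ = 1.373×10^-4 / 0.04080 = 3.37 mmol/L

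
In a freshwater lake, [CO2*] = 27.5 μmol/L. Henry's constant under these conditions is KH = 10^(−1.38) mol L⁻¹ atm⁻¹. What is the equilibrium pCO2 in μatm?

KH = 10^(−1.38) = 4.169×10^-2 mol L⁻¹ atm⁻¹
pCO2 = [CO2*]/KH = 27.5×10^-6 / 4.169×10^-2 = 6.60×10^-4 atm = 660 μatm

pCO2 = 660 μatm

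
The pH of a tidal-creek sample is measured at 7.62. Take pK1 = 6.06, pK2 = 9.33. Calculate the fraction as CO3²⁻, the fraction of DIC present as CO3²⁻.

α₂ = 1 / (1 + [H⁺]/K2 + [H⁺]²/(K1K2)) = 1 / (1 + 10^+1.71 + 10^+0.15)
   = 1 / (1 + 51.286 + 1.4125) = 1/53.699 = 0.01862

α₂ = 0.0186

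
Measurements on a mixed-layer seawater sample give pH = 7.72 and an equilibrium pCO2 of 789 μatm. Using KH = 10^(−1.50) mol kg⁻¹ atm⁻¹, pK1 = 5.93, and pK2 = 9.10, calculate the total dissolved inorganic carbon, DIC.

[CO2*] = KH · pCO2 = 10^(−1.50) × 789×10^-6 = 2.495×10^-5 mol/kg
α₀ = 1/(1 + K1/[H⁺] + K1K2/[H⁺]²) = 1/(1 + 10^+1.79 + 10^+0.41) = 0.01533
DIC = [CO2*]/α₀ = 2.495×10^-5 / 0.01533 = 1.63 mmol/kg

DIC = 1.63 mmol/kg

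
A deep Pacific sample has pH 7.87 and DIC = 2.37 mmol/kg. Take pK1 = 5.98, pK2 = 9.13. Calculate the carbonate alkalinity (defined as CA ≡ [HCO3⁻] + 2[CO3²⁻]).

CA = [HCO3⁻] + 2[CO3²⁻] = (α₁ + 2α₂)·DIC
At pH 7.87: [H⁺]/K1 = 10^-1.89 = 0.012882, K2/[H⁺] = 10^-1.26 = 0.054954
α₁ = 1/(1 + 0.012882 + 0.054954) = 1/1.0678 = 0.9365; α₂ = α₁·K2/[H⁺] = 0.05146
α₁ + 2α₂ = 1.0394
CA = 1.0394 × 2.37 = 2.46 mmol/kg

CA = 2.46 mmol/kg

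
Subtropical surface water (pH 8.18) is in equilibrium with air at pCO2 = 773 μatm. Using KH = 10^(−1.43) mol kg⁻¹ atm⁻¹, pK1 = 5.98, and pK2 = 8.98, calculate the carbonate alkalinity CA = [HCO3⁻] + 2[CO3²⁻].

CA = 5.99 mmol/kg

[CO2*] = KH · pCO2 = 10^(−1.43) × 773×10^-6 = 2.872×10^-5 mol/kg
α₀ = 1/(1 + K1/[H⁺] + K1K2/[H⁺]²) = 1/(1 + 10^+2.20 + 10^+1.40) = 0.005417
DIC = [CO2*]/α₀ = 2.872×10^-5 / 0.005417 = 5.302 mmol/kg
CA = (α₁ + 2α₂)·DIC = (0.8585 + 2×0.1361) × 5.302 = 5.99 mmol/kg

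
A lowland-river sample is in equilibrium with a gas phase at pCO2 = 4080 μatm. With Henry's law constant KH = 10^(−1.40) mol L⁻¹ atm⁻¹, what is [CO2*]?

KH = 10^(−1.40) = 3.981×10^-2 mol L⁻¹ atm⁻¹
[CO2*] = KH · pCO2 = 3.981×10^-2 × 4080×10^-6 atm = 1.62×10^-4 mol/L

[CO2*] = 162 μmol/L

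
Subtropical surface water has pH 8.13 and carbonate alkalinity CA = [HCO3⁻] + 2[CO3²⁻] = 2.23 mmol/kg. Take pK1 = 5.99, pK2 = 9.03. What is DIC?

DIC = 2.02 mmol/kg

CA = [HCO3⁻] + 2[CO3²⁻] = (α₁ + 2α₂)·DIC
At pH 8.13: [H⁺]/K1 = 10^-2.14 = 0.0072444, K2/[H⁺] = 10^-0.90 = 0.12589
α₁ = 1/(1 + 0.0072444 + 0.12589) = 1/1.1331 = 0.8825; α₂ = α₁·K2/[H⁺] = 0.1111
α₁ + 2α₂ = 1.1047
DIC = CA / (α₁ + 2α₂) = 2.23 / 1.1047 = 2.02 mmol/kg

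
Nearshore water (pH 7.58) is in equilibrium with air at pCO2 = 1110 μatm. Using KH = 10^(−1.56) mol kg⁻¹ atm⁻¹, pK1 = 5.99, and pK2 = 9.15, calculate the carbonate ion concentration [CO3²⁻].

[CO3²⁻] = 0.0320 mmol/kg

[CO2*] = KH · pCO2 = 10^(−1.56) × 1110×10^-6 = 3.057×10^-5 mol/kg
α₀ = 1/(1 + K1/[H⁺] + K1K2/[H⁺]²) = 1/(1 + 10^+1.59 + 10^+0.02) = 0.02442
DIC = [CO2*]/α₀ = 3.057×10^-5 / 0.02442 = 1.252 mmol/kg
[CO3²⁻] = α₂·DIC; α₂ = 0.02557, so [CO3²⁻] = 0.02557 × 1.252 = 0.0320 mmol/kg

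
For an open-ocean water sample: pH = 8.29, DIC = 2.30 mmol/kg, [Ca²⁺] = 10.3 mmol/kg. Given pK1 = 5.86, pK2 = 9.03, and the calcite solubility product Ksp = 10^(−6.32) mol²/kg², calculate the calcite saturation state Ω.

Ω = 7.60

α₂ = 1 / (1 + [H⁺]/K2 + [H⁺]²/(K1K2)) = 1 / (1 + 10^+0.74 + 10^-1.69)
   = 1 / (1 + 5.4954 + 0.020417) = 1/6.5158 = 0.1535
[CO3²⁻] = α₂ × DIC = 0.1535 × 2.30 = 0.3530 mmol/kg
Ksp = 10^(−6.32) = 4.786×10^-7
Ω = [Ca²⁺][CO3²⁻]/Ksp = (10.3×10^-3)(3.530×10^-4) / 4.786×10^-7 = 7.60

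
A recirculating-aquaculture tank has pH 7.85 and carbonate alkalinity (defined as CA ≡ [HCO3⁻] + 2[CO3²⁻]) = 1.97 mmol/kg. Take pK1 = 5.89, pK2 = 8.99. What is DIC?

DIC = 1.86 mmol/kg

CA = [HCO3⁻] + 2[CO3²⁻] = (α₁ + 2α₂)·DIC
At pH 7.85: [H⁺]/K1 = 10^-1.96 = 0.010965, K2/[H⁺] = 10^-1.14 = 0.072444
α₁ = 1/(1 + 0.010965 + 0.072444) = 1/1.0834 = 0.9230; α₂ = α₁·K2/[H⁺] = 0.06687
α₁ + 2α₂ = 1.0567
DIC = CA / (α₁ + 2α₂) = 1.97 / 1.0567 = 1.86 mmol/kg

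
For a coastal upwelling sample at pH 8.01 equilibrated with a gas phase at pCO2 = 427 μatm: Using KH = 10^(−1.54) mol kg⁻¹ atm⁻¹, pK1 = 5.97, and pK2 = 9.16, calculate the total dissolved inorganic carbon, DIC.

DIC = 1.46 mmol/kg

[CO2*] = KH · pCO2 = 10^(−1.54) × 427×10^-6 = 1.231×10^-5 mol/kg
α₀ = 1/(1 + K1/[H⁺] + K1K2/[H⁺]²) = 1/(1 + 10^+2.04 + 10^+0.89) = 0.008445
DIC = [CO2*]/α₀ = 1.231×10^-5 / 0.008445 = 1.46 mmol/kg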